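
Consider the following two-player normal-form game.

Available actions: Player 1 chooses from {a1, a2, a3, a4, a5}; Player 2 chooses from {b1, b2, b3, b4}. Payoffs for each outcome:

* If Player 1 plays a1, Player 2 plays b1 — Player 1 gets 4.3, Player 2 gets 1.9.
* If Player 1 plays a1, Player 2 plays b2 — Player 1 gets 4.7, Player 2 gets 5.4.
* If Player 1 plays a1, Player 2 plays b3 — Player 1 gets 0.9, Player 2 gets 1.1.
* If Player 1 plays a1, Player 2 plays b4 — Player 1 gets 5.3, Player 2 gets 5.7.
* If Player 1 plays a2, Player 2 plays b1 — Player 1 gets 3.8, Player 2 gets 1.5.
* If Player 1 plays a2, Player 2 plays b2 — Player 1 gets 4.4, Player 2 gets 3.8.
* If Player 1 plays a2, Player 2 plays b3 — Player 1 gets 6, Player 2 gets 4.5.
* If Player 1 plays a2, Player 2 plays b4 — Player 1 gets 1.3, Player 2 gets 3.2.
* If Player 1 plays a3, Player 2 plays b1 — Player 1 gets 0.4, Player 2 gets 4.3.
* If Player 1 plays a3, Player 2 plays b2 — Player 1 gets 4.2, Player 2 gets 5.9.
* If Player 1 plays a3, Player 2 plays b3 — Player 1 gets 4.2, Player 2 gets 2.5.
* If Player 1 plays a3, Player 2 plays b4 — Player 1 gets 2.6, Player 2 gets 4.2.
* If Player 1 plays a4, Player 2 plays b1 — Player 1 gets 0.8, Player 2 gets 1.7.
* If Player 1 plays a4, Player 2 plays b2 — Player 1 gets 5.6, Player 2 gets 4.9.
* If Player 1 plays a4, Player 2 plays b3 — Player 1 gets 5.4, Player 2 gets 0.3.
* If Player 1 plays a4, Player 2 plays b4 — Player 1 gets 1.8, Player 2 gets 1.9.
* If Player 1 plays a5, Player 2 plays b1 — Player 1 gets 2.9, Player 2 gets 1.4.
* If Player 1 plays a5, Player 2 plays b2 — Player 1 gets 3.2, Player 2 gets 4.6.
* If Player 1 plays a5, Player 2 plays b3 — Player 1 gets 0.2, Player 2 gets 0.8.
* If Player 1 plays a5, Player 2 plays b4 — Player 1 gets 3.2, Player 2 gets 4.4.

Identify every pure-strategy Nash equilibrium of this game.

The pure Nash equilibria are (a1, b4); (a2, b3); (a4, b2).

Player 1 against b1: payoffs 4.3, 3.8, 0.4, 0.8, 2.9 → best response a1.
Player 1 against b2: payoffs 4.7, 4.4, 4.2, 5.6, 3.2 → best response a4.
Player 1 against b3: payoffs 0.9, 6, 4.2, 5.4, 0.2 → best response a2.
Player 1 against b4: payoffs 5.3, 1.3, 2.6, 1.8, 3.2 → best response a1.
Player 2 against a1: payoffs 1.9, 5.4, 1.1, 5.7 → best response b4.
Player 2 against a2: payoffs 1.5, 3.8, 4.5, 3.2 → best response b3.
Player 2 against a3: payoffs 4.3, 5.9, 2.5, 4.2 → best response b2.
Player 2 against a4: payoffs 1.7, 4.9, 0.3, 1.9 → best response b2.
Player 2 against a5: payoffs 1.4, 4.6, 0.8, 4.4 → best response b2.
Mutual best responses: (a1, b4); (a2, b3); (a4, b2).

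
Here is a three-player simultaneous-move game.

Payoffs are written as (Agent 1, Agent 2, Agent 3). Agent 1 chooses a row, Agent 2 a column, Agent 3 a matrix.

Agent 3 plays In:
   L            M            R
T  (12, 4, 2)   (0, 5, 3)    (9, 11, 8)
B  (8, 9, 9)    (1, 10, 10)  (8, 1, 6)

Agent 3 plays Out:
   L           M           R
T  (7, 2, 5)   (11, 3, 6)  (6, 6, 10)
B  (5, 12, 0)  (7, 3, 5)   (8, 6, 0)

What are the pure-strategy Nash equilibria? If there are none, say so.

Agent 1 against (L, In): payoffs 12, 8 → best response T.
Agent 1 against (L, Out): payoffs 7, 5 → best response T.
Agent 1 against (M, In): payoffs 0, 1 → best response B.
Agent 1 against (M, Out): payoffs 11, 7 → best response T.
Agent 1 against (R, In): payoffs 9, 8 → best response T.
Agent 1 against (R, Out): payoffs 6, 8 → best response B.
Agent 2 against (T, In): payoffs 4, 5, 11 → best response R.
Agent 2 against (T, Out): payoffs 2, 3, 6 → best response R.
Agent 2 against (B, In): payoffs 9, 10, 1 → best response M.
Agent 2 against (B, Out): payoffs 12, 3, 6 → best response L.
Agent 3 against (T, L): payoffs 2, 5 → best response Out.
Agent 3 against (T, M): payoffs 3, 6 → best response Out.
Agent 3 against (T, R): payoffs 8, 10 → best response Out.
Agent 3 against (B, L): payoffs 9, 0 → best response In.
Agent 3 against (B, M): payoffs 10, 5 → best response In.
Agent 3 against (B, R): payoffs 6, 0 → best response In.
Mutual best responses: (B, M, In).

The unique pure-strategy Nash equilibrium is (B, M, In).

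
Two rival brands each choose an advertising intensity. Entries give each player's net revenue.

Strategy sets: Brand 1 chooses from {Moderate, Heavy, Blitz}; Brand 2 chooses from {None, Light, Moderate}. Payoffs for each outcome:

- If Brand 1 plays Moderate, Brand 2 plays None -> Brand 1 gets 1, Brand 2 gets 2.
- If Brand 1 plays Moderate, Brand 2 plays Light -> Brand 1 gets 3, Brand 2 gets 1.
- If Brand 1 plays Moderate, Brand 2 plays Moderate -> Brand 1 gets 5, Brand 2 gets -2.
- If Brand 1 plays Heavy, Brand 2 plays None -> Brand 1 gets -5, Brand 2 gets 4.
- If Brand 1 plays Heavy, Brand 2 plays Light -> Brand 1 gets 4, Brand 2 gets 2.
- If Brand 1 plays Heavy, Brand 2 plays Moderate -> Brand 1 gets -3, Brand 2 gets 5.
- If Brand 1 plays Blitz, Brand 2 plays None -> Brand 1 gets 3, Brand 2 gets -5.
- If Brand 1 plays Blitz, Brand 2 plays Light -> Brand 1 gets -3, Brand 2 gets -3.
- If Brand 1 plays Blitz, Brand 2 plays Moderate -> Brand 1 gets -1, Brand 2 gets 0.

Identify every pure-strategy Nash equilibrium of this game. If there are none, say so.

none

Brand 1 against None: payoffs 1, -5, 3 → best response Blitz.
Brand 1 against Light: payoffs 3, 4, -3 → best response Heavy.
Brand 1 against Moderate: payoffs 5, -3, -1 → best response Moderate.
Brand 2 against Moderate: payoffs 2, 1, -2 → best response None.
Brand 2 against Heavy: payoffs 4, 2, 5 → best response Moderate.
Brand 2 against Blitz: payoffs -5, -3, 0 → best response Moderate.
No profile is a mutual best response for all players.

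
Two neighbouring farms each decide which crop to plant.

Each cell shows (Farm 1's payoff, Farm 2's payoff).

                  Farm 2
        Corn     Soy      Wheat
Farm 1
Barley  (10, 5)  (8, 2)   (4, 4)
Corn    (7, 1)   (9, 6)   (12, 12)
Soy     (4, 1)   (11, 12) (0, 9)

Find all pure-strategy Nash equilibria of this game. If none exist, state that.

The pure Nash equilibria are (Barley, Corn) and (Corn, Wheat) and (Soy, Soy).

(Barley, Corn): Farm 1 gets 10, best alternative 7; Farm 2 gets 5, best alternative 4. No profitable deviation — NE.
(Barley, Soy): Farm 1 can switch to Corn (8 → 9). Not NE.
(Barley, Wheat): Farm 1 can switch to Corn (4 → 12). Not NE.
(Corn, Corn): Farm 1 can switch to Barley (7 → 10). Not NE.
(Corn, Soy): Farm 1 can switch to Soy (9 → 11). Not NE.
(Corn, Wheat): Farm 1 gets 12, best alternative 4; Farm 2 gets 12, best alternative 6. No profitable deviation — NE.
(Soy, Corn): Farm 1 can switch to Barley (4 → 10). Not NE.
(Soy, Soy): Farm 1 gets 11, best alternative 9; Farm 2 gets 12, best alternative 9. No profitable deviation — NE.
(Soy, Wheat): Farm 1 can switch to Barley (0 → 4). Not NE.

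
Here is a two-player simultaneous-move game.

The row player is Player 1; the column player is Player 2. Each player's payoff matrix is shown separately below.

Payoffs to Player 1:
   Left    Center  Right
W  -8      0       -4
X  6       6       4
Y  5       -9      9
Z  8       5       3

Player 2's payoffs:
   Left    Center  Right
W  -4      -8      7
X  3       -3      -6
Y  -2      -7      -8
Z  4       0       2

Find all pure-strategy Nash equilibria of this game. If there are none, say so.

Player 1 against Left: payoffs -8, 6, 5, 8 → best response Z.
Player 1 against Center: payoffs 0, 6, -9, 5 → best response X.
Player 1 against Right: payoffs -4, 4, 9, 3 → best response Y.
Player 2 against W: payoffs -4, -8, 7 → best response Right.
Player 2 against X: payoffs 3, -3, -6 → best response Left.
Player 2 against Y: payoffs -2, -7, -8 → best response Left.
Player 2 against Z: payoffs 4, 0, 2 → best response Left.
Mutual best responses: (Z, Left).

The unique pure-strategy Nash equilibrium is (Z, Left).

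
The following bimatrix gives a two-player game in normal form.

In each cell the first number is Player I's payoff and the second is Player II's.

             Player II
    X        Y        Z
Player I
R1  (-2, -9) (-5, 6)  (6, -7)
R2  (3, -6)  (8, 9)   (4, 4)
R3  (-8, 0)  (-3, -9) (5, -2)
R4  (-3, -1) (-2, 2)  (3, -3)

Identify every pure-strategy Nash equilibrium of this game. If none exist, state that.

For each player, find the best response to each opponent profile; mutual best responses are the pure NE.
Player I against X: payoffs -2, 3, -8, -3 → best response R2.
Player I against Y: payoffs -5, 8, -3, -2 → best response R2.
Player I against Z: payoffs 6, 4, 5, 3 → best response R1.
Player II against R1: payoffs -9, 6, -7 → best response Y.
Player II against R2: payoffs -6, 9, 4 → best response Y.
Player II against R3: payoffs 0, -9, -2 → best response X.
Player II against R4: payoffs -1, 2, -3 → best response Y.
Mutual best responses: (R2, Y).

Pure NE: (R2, Y)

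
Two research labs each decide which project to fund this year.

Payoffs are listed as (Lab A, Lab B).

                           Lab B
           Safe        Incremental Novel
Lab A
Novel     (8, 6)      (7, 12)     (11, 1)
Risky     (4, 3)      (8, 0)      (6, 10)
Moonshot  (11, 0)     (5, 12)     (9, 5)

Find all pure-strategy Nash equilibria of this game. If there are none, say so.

No pure-strategy Nash equilibrium.

(Novel, Safe): Lab A can switch to Moonshot (8 → 11). Not NE.
(Novel, Incremental): Lab A can switch to Risky (7 → 8). Not NE.
(Novel, Novel): Lab B can switch to Safe (1 → 6). Not NE.
(Risky, Safe): Lab A can switch to Novel (4 → 8). Not NE.
(Risky, Incremental): Lab B can switch to Safe (0 → 3). Not NE.
(Risky, Novel): Lab A can switch to Novel (6 → 11). Not NE.
(The remaining 3 profiles each have a profitable deviation by the same check.)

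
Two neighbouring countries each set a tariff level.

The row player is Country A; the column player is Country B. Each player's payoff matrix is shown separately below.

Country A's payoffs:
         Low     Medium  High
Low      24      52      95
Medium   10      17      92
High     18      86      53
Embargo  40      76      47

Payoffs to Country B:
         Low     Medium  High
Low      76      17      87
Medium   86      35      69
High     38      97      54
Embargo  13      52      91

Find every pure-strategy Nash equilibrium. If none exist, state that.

Check each profile: it is a Nash equilibrium iff no player can strictly gain by switching unilaterally.
(Low, Low): Country A can switch to Embargo (24 → 40). Not NE.
(Low, Medium): Country A can switch to High (52 → 86). Not NE.
(Low, High): Country A gets 95, best alternative 92; Country B gets 87, best alternative 76. No profitable deviation — NE.
(Medium, Low): Country A can switch to Low (10 → 24). Not NE.
(Medium, Medium): Country A can switch to Low (17 → 52). Not NE.
(Medium, High): Country A can switch to Low (92 → 95). Not NE.
(High, Low): Country A can switch to Low (18 → 24). Not NE.
(High, Medium): Country A gets 86, best alternative 76; Country B gets 97, best alternative 54. No profitable deviation — NE.
(The remaining 4 profiles each have a profitable deviation by the same check.)

Pure-strategy Nash equilibria: (Low, High), (High, Medium)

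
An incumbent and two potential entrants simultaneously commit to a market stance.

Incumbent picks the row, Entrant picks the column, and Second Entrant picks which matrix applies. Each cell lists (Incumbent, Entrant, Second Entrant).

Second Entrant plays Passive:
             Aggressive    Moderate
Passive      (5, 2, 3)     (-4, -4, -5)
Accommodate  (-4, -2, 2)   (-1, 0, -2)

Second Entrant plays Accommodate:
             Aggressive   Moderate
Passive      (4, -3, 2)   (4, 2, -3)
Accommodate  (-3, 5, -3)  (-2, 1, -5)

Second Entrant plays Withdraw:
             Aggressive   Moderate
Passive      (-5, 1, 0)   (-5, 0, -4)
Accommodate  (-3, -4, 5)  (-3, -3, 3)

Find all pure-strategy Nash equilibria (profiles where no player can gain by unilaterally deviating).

The pure Nash equilibria are (Passive, Aggressive, Passive), (Passive, Moderate, Accommodate), (Accommodate, Moderate, Withdraw).

Check each profile: it is a Nash equilibrium iff no player can strictly gain by switching unilaterally.
(Passive, Aggressive, Passive): Incumbent gets 5, best alternative -4; Entrant gets 2, best alternative -4; Second Entrant gets 3, best alternative 2. No profitable deviation — NE.
(Passive, Aggressive, Accommodate): Entrant can switch to Moderate (-3 → 2). Not NE.
(Passive, Aggressive, Withdraw): Incumbent can switch to Accommodate (-5 → -3). Not NE.
(Passive, Moderate, Passive): Incumbent can switch to Accommodate (-4 → -1). Not NE.
(Passive, Moderate, Accommodate): Incumbent gets 4, best alternative -2; Entrant gets 2, best alternative -3; Second Entrant gets -3, best alternative -4. No profitable deviation — NE.
(Passive, Moderate, Withdraw): Incumbent can switch to Accommodate (-5 → -3). Not NE.
(Accommodate, Aggressive, Passive): Incumbent can switch to Passive (-4 → 5). Not NE.
(Accommodate, Aggressive, Accommodate): Incumbent can switch to Passive (-3 → 4). Not NE.
(Accommodate, Aggressive, Withdraw): Entrant can switch to Moderate (-4 → -3). Not NE.
(Accommodate, Moderate, Passive): Second Entrant can switch to Withdraw (-2 → 3). Not NE.
(Accommodate, Moderate, Withdraw): Incumbent gets -3, best alternative -5; Entrant gets -3, best alternative -4; Second Entrant gets 3, best alternative -2. No profitable deviation — NE.
(The remaining 1 profile has a profitable deviation by the same check.)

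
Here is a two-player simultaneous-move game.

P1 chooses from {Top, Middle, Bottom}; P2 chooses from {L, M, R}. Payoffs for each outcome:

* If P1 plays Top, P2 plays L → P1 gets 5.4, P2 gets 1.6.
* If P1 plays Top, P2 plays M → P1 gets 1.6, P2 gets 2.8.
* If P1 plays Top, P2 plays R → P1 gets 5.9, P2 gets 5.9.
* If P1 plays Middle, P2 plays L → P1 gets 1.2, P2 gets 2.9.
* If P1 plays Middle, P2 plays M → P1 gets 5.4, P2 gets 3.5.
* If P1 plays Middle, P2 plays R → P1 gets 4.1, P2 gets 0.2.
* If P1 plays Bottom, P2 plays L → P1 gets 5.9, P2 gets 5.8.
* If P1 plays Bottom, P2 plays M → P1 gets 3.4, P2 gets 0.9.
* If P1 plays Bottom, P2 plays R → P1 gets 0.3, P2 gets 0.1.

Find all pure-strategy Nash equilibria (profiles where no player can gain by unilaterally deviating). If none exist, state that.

P1 against L: payoffs 5.4, 1.2, 5.9 → best response Bottom.
P1 against M: payoffs 1.6, 5.4, 3.4 → best response Middle.
P1 against R: payoffs 5.9, 4.1, 0.3 → best response Top.
P2 against Top: payoffs 1.6, 2.8, 5.9 → best response R.
P2 against Middle: payoffs 2.9, 3.5, 0.2 → best response M.
P2 against Bottom: payoffs 5.8, 0.9, 0.1 → best response L.
Mutual best responses: (Top, R); (Middle, M); (Bottom, L).

(Top, R), (Middle, M), (Bottom, L)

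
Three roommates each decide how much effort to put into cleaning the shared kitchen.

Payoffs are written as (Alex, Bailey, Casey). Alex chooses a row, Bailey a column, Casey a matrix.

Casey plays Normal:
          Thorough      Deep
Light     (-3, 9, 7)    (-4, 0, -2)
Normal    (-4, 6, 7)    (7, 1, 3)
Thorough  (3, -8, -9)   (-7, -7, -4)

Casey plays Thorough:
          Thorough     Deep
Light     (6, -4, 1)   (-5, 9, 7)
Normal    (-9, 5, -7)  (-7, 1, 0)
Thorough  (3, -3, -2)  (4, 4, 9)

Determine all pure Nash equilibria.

(Light, Thorough, Normal): Alex can switch to Thorough (-3 → 3). Not NE.
(Light, Thorough, Thorough): Bailey can switch to Deep (-4 → 9). Not NE.
(Light, Deep, Normal): Alex can switch to Normal (-4 → 7). Not NE.
(Light, Deep, Thorough): Alex can switch to Thorough (-5 → 4). Not NE.
(Normal, Thorough, Normal): Alex can switch to Light (-4 → -3). Not NE.
(Normal, Thorough, Thorough): Alex can switch to Light (-9 → 6). Not NE.
(Thorough, Deep, Thorough): Alex gets 4, best alternative -5; Bailey gets 4, best alternative -3; Casey gets 9, best alternative -4. No profitable deviation — NE.
(The remaining 5 profiles each have a profitable deviation by the same check.)

The unique pure-strategy Nash equilibrium is (Thorough, Deep, Thorough).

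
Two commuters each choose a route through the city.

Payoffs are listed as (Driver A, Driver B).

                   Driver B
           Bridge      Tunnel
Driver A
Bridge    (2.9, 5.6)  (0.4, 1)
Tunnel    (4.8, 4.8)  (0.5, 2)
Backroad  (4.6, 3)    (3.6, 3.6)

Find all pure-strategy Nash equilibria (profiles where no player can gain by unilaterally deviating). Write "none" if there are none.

(Tunnel, Bridge), (Backroad, Tunnel)

For each strategy profile, look for a profitable unilateral deviation.
(Bridge, Bridge): Driver A can switch to Tunnel (2.9 → 4.8). Not NE.
(Bridge, Tunnel): Driver A can switch to Tunnel (0.4 → 0.5). Not NE.
(Tunnel, Bridge): Driver A gets 4.8, best alternative 4.6; Driver B gets 4.8, best alternative 2. No profitable deviation — NE.
(Tunnel, Tunnel): Driver A can switch to Backroad (0.5 → 3.6). Not NE.
(Backroad, Bridge): Driver A can switch to Tunnel (4.6 → 4.8). Not NE.
(Backroad, Tunnel): Driver A gets 3.6, best alternative 0.5; Driver B gets 3.6, best alternative 3. No profitable deviation — NE.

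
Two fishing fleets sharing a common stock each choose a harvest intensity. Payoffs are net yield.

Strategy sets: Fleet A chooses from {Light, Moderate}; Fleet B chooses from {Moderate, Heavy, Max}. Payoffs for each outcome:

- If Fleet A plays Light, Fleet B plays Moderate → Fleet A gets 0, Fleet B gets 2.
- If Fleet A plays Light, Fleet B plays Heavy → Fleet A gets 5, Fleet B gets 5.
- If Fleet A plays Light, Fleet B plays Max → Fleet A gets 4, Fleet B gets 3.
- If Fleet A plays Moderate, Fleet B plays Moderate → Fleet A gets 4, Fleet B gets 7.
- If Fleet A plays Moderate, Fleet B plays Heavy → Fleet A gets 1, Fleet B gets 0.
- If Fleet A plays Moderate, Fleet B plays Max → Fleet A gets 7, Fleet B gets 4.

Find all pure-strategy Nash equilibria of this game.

Pure-strategy Nash equilibria: (Light, Heavy); (Moderate, Moderate)

Fleet A against Moderate: payoffs 0, 4 → best response Moderate.
Fleet A against Heavy: payoffs 5, 1 → best response Light.
Fleet A against Max: payoffs 4, 7 → best response Moderate.
Fleet B against Light: payoffs 2, 5, 3 → best response Heavy.
Fleet B against Moderate: payoffs 7, 0, 4 → best response Moderate.
Mutual best responses: (Light, Heavy); (Moderate, Moderate).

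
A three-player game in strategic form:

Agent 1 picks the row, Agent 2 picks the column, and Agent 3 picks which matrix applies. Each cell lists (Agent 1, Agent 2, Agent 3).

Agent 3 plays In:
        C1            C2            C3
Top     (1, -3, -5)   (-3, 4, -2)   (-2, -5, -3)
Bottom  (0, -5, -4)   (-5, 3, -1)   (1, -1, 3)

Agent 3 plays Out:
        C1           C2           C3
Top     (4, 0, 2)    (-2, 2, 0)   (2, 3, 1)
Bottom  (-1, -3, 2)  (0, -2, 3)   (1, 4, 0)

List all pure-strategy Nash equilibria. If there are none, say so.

Agent 1 against (C1, In): payoffs 1, 0 → best response Top.
Agent 1 against (C1, Out): payoffs 4, -1 → best response Top.
Agent 1 against (C2, In): payoffs -3, -5 → best response Top.
Agent 1 against (C2, Out): payoffs -2, 0 → best response Bottom.
Agent 1 against (C3, In): payoffs -2, 1 → best response Bottom.
Agent 1 against (C3, Out): payoffs 2, 1 → best response Top.
Agent 2 against (Top, In): payoffs -3, 4, -5 → best response C2.
Agent 2 against (Top, Out): payoffs 0, 2, 3 → best response C3.
Agent 2 against (Bottom, In): payoffs -5, 3, -1 → best response C2.
Agent 2 against (Bottom, Out): payoffs -3, -2, 4 → best response C3.
Agent 3 against (Top, C1): payoffs -5, 2 → best response Out.
Agent 3 against (Top, C2): payoffs -2, 0 → best response Out.
Agent 3 against (Top, C3): payoffs -3, 1 → best response Out.
Agent 3 against (Bottom, C1): payoffs -4, 2 → best response Out.
Agent 3 against (Bottom, C2): payoffs -1, 3 → best response Out.
Agent 3 against (Bottom, C3): payoffs 3, 0 → best response In.
Mutual best responses: (Top, C3, Out).

Pure NE: (Top, C3, Out)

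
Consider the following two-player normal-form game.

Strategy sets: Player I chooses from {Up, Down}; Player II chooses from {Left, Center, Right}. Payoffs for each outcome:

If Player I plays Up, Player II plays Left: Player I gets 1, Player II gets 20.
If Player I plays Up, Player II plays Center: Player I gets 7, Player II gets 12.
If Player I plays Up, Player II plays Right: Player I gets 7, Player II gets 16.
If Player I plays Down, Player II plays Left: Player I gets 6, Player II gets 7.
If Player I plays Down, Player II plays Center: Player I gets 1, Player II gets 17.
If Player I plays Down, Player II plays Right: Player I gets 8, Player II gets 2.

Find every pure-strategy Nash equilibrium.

(Up, Left): Player I can switch to Down (1 → 6). Not NE.
(Up, Center): Player II can switch to Left (12 → 20). Not NE.
(Up, Right): Player I can switch to Down (7 → 8). Not NE.
(Down, Left): Player II can switch to Center (7 → 17). Not NE.
(Down, Center): Player I can switch to Up (1 → 7). Not NE.
(Down, Right): Player II can switch to Left (2 → 7). Not NE.

There is no pure-strategy Nash equilibrium.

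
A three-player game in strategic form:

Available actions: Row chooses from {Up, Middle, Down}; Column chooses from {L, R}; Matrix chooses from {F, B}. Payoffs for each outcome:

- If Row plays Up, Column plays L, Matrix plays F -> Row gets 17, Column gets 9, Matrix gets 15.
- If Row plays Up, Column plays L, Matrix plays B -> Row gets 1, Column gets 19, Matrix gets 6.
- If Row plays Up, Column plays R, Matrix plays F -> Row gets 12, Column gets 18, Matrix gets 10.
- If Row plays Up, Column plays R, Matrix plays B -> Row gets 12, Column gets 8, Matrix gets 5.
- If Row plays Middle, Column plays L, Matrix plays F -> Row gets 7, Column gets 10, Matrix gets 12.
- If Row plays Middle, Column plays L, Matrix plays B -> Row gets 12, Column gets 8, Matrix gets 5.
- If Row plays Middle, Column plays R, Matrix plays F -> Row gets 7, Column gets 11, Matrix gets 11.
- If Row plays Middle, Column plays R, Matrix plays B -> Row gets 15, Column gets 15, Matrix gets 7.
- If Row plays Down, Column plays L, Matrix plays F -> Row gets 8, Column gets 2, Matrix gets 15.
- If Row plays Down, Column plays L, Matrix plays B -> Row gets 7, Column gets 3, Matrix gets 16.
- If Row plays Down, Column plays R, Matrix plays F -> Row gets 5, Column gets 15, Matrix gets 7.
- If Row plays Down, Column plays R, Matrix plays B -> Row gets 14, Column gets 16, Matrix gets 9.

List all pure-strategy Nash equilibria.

(Up, R, F)

Row against (L, F): payoffs 17, 7, 8 → best response Up.
Row against (L, B): payoffs 1, 12, 7 → best response Middle.
Row against (R, F): payoffs 12, 7, 5 → best response Up.
Row against (R, B): payoffs 12, 15, 14 → best response Middle.
Column against (Up, F): payoffs 9, 18 → best response R.
Column against (Up, B): payoffs 19, 8 → best response L.
Column against (Middle, F): payoffs 10, 11 → best response R.
Column against (Middle, B): payoffs 8, 15 → best response R.
Column against (Down, F): payoffs 2, 15 → best response R.
Column against (Down, B): payoffs 3, 16 → best response R.
Matrix against (Up, L): payoffs 15, 6 → best response F.
Matrix against (Up, R): payoffs 10, 5 → best response F.
Matrix against (Middle, L): payoffs 12, 5 → best response F.
Matrix against (Middle, R): payoffs 11, 7 → best response F.
Matrix against (Down, L): payoffs 15, 16 → best response B.
Matrix against (Down, R): payoffs 7, 9 → best response B.
Mutual best responses: (Up, R, F).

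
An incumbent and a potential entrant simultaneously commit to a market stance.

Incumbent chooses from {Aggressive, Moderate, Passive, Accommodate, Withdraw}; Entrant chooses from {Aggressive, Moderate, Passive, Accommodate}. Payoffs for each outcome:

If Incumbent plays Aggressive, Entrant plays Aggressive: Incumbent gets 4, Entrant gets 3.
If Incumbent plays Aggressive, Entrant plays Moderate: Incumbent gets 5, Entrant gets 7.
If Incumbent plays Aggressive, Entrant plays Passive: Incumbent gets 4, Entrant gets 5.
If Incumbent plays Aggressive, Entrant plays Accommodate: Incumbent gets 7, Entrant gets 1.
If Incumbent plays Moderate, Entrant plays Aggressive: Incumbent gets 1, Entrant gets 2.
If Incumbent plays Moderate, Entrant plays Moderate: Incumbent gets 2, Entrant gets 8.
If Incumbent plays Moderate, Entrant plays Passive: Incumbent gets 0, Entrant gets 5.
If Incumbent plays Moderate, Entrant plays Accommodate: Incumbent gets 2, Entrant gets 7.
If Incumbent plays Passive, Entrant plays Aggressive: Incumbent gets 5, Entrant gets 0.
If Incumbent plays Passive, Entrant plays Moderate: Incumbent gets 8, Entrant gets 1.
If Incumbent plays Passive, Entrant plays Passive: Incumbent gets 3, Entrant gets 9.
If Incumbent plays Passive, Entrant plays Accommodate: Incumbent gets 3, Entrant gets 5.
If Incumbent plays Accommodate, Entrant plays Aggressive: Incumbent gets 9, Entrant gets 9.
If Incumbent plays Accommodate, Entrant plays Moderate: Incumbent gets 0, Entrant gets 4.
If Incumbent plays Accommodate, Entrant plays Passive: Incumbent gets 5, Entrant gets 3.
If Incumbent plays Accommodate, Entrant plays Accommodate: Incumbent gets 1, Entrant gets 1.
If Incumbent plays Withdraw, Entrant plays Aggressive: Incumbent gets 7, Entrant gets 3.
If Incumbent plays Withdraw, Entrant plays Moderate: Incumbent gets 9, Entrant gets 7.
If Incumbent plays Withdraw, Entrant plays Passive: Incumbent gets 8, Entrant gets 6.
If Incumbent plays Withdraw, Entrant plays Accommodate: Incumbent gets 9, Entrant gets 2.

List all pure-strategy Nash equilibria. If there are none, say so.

Incumbent against Aggressive: payoffs 4, 1, 5, 9, 7 → best response Accommodate.
Incumbent against Moderate: payoffs 5, 2, 8, 0, 9 → best response Withdraw.
Incumbent against Passive: payoffs 4, 0, 3, 5, 8 → best response Withdraw.
Incumbent against Accommodate: payoffs 7, 2, 3, 1, 9 → best response Withdraw.
Entrant against Aggressive: payoffs 3, 7, 5, 1 → best response Moderate.
Entrant against Moderate: payoffs 2, 8, 5, 7 → best response Moderate.
Entrant against Passive: payoffs 0, 1, 9, 5 → best response Passive.
Entrant against Accommodate: payoffs 9, 4, 3, 1 → best response Aggressive.
Entrant against Withdraw: payoffs 3, 7, 6, 2 → best response Moderate.
Mutual best responses: (Accommodate, Aggressive); (Withdraw, Moderate).

(Accommodate, Aggressive); (Withdraw, Moderate)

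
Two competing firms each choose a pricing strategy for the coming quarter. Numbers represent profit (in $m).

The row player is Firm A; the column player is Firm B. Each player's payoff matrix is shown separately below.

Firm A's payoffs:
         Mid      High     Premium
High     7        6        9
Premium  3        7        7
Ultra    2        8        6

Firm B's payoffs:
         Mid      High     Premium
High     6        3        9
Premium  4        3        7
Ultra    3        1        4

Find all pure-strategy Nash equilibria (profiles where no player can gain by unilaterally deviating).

Pure NE: (High, Premium)

(High, Mid): Firm B can switch to Premium (6 → 9). Not NE.
(High, High): Firm A can switch to Premium (6 → 7). Not NE.
(High, Premium): Firm A gets 9, best alternative 7; Firm B gets 9, best alternative 6. No profitable deviation — NE.
(Premium, Mid): Firm A can switch to High (3 → 7). Not NE.
(Premium, High): Firm A can switch to Ultra (7 → 8). Not NE.
(Premium, Premium): Firm A can switch to High (7 → 9). Not NE.
(Ultra, Mid): Firm A can switch to High (2 → 7). Not NE.
(The remaining 2 profiles each have a profitable deviation by the same check.)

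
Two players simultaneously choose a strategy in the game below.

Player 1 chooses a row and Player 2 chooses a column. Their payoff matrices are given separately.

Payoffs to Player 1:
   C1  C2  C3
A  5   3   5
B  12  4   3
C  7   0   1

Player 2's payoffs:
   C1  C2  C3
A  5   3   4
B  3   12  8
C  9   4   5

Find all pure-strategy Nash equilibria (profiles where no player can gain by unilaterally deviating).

The unique pure-strategy Nash equilibrium is (B, C2).

(A, C1): Player 1 can switch to B (5 → 12). Not NE.
(A, C2): Player 1 can switch to B (3 → 4). Not NE.
(A, C3): Player 2 can switch to C1 (4 → 5). Not NE.
(B, C1): Player 2 can switch to C2 (3 → 12). Not NE.
(B, C2): Player 1 gets 4, best alternative 3; Player 2 gets 12, best alternative 8. No profitable deviation — NE.
(B, C3): Player 1 can switch to A (3 → 5). Not NE.
(C, C1): Player 1 can switch to B (7 → 12). Not NE.
(C, C2): Player 1 can switch to A (0 → 3). Not NE.
(C, C3): Player 1 can switch to A (1 → 5). Not NE.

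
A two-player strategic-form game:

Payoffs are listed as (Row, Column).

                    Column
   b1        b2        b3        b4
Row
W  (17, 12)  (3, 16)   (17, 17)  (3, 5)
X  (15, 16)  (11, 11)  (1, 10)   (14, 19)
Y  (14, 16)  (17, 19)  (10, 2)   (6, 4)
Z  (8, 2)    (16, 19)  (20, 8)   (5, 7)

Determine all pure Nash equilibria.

The pure Nash equilibria are (X, b4); (Y, b2).

Row against b1: payoffs 17, 15, 14, 8 → best response W.
Row against b2: payoffs 3, 11, 17, 16 → best response Y.
Row against b3: payoffs 17, 1, 10, 20 → best response Z.
Row against b4: payoffs 3, 14, 6, 5 → best response X.
Column against W: payoffs 12, 16, 17, 5 → best response b3.
Column against X: payoffs 16, 11, 10, 19 → best response b4.
Column against Y: payoffs 16, 19, 2, 4 → best response b2.
Column against Z: payoffs 2, 19, 8, 7 → best response b2.
Mutual best responses: (X, b4); (Y, b2).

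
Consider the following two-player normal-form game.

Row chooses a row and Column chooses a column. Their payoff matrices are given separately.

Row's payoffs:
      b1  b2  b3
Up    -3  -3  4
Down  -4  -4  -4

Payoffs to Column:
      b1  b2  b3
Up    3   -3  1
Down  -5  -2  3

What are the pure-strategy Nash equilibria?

For each strategy profile, look for a profitable unilateral deviation.
(Up, b1): Row gets -3, best alternative -4; Column gets 3, best alternative 1. No profitable deviation — NE.
(Up, b2): Column can switch to b1 (-3 → 3). Not NE.
(Up, b3): Column can switch to b1 (1 → 3). Not NE.
(Down, b1): Row can switch to Up (-4 → -3). Not NE.
(Down, b2): Row can switch to Up (-4 → -3). Not NE.
(Down, b3): Row can switch to Up (-4 → 4). Not NE.

The unique pure-strategy Nash equilibrium is (Up, b1).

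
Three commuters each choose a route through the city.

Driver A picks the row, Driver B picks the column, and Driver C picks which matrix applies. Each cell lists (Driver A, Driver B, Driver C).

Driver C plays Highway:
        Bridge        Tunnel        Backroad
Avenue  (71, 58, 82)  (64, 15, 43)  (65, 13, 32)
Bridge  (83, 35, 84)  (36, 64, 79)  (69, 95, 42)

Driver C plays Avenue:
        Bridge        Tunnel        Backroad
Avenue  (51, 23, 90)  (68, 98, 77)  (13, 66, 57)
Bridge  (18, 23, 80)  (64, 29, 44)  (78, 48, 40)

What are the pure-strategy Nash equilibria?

Pure-strategy Nash equilibria: (Avenue, Tunnel, Avenue); (Bridge, Backroad, Highway)

Driver A against (Bridge, Highway): payoffs 71, 83 → best response Bridge.
Driver A against (Bridge, Avenue): payoffs 51, 18 → best response Avenue.
Driver A against (Tunnel, Highway): payoffs 64, 36 → best response Avenue.
Driver A against (Tunnel, Avenue): payoffs 68, 64 → best response Avenue.
Driver A against (Backroad, Highway): payoffs 65, 69 → best response Bridge.
Driver A against (Backroad, Avenue): payoffs 13, 78 → best response Bridge.
Driver B against (Avenue, Highway): payoffs 58, 15, 13 → best response Bridge.
Driver B against (Avenue, Avenue): payoffs 23, 98, 66 → best response Tunnel.
Driver B against (Bridge, Highway): payoffs 35, 64, 95 → best response Backroad.
Driver B against (Bridge, Avenue): payoffs 23, 29, 48 → best response Backroad.
Driver C against (Avenue, Bridge): payoffs 82, 90 → best response Avenue.
Driver C against (Avenue, Tunnel): payoffs 43, 77 → best response Avenue.
Driver C against (Avenue, Backroad): payoffs 32, 57 → best response Avenue.
Driver C against (Bridge, Bridge): payoffs 84, 80 → best response Highway.
Driver C against (Bridge, Tunnel): payoffs 79, 44 → best response Highway.
Driver C against (Bridge, Backroad): payoffs 42, 40 → best response Highway.
Mutual best responses: (Avenue, Tunnel, Avenue); (Bridge, Backroad, Highway).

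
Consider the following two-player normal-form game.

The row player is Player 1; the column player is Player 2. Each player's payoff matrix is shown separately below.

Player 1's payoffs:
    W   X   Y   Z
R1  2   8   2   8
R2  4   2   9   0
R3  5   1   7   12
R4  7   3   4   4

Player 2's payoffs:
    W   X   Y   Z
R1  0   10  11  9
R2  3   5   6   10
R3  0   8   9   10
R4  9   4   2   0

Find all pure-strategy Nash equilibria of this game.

For each player, find the best response to each opponent profile; mutual best responses are the pure NE.
Player 1 against W: payoffs 2, 4, 5, 7 → best response R4.
Player 1 against X: payoffs 8, 2, 1, 3 → best response R1.
Player 1 against Y: payoffs 2, 9, 7, 4 → best response R2.
Player 1 against Z: payoffs 8, 0, 12, 4 → best response R3.
Player 2 against R1: payoffs 0, 10, 11, 9 → best response Y.
Player 2 against R2: payoffs 3, 5, 6, 10 → best response Z.
Player 2 against R3: payoffs 0, 8, 9, 10 → best response Z.
Player 2 against R4: payoffs 9, 4, 2, 0 → best response W.
Mutual best responses: (R3, Z); (R4, W).

The pure Nash equilibria are (R3, Z) and (R4, W).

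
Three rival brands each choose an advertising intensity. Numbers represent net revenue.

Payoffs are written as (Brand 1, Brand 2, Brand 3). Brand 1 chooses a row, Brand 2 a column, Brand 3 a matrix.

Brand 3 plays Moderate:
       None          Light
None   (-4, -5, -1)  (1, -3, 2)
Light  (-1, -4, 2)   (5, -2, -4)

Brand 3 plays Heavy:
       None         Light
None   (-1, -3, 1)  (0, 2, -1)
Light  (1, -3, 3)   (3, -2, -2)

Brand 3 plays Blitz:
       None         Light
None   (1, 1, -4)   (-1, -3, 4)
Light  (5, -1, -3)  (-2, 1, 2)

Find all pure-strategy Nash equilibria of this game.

There is no pure-strategy Nash equilibrium.

(None, None, Moderate): Brand 1 can switch to Light (-4 → -1). Not NE.
(None, None, Heavy): Brand 1 can switch to Light (-1 → 1). Not NE.
(None, None, Blitz): Brand 1 can switch to Light (1 → 5). Not NE.
(None, Light, Moderate): Brand 1 can switch to Light (1 → 5). Not NE.
(None, Light, Heavy): Brand 1 can switch to Light (0 → 3). Not NE.
(None, Light, Blitz): Brand 2 can switch to None (-3 → 1). Not NE.
(Light, None, Moderate): Brand 2 can switch to Light (-4 → -2). Not NE.
(Light, None, Heavy): Brand 2 can switch to Light (-3 → -2). Not NE.
(The remaining 4 profiles each have a profitable deviation by the same check.)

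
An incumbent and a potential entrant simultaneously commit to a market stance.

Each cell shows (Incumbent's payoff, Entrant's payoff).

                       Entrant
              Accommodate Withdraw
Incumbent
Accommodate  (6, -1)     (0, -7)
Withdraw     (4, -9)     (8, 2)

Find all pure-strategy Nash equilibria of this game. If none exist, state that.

(Accommodate, Accommodate): Incumbent gets 6, best alternative 4; Entrant gets -1, best alternative -7. No profitable deviation — NE.
(Accommodate, Withdraw): Incumbent can switch to Withdraw (0 → 8). Not NE.
(Withdraw, Accommodate): Incumbent can switch to Accommodate (4 → 6). Not NE.
(Withdraw, Withdraw): Incumbent gets 8, best alternative 0; Entrant gets 2, best alternative -9. No profitable deviation — NE.

(Accommodate, Accommodate), (Withdraw, Withdraw)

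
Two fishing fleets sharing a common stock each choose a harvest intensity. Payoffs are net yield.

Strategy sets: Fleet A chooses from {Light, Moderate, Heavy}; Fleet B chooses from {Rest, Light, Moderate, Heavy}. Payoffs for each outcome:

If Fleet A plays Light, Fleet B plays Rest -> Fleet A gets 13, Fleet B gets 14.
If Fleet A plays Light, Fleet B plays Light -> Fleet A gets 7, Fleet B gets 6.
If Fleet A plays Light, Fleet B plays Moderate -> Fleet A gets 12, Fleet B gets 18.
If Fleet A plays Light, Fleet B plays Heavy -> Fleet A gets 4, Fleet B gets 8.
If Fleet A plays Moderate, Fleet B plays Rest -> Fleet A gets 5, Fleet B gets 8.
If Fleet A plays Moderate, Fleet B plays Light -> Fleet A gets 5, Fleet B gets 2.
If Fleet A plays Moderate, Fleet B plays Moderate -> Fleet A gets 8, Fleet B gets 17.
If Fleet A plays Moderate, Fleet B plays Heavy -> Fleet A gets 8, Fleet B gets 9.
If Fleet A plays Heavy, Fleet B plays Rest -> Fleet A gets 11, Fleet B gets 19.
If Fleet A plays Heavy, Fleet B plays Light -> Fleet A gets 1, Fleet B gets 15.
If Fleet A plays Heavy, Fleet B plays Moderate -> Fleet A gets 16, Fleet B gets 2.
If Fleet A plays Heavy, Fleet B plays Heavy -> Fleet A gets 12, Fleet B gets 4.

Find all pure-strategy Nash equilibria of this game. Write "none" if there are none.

Fleet A against Rest: payoffs 13, 5, 11 → best response Light.
Fleet A against Light: payoffs 7, 5, 1 → best response Light.
Fleet A against Moderate: payoffs 12, 8, 16 → best response Heavy.
Fleet A against Heavy: payoffs 4, 8, 12 → best response Heavy.
Fleet B against Light: payoffs 14, 6, 18, 8 → best response Moderate.
Fleet B against Moderate: payoffs 8, 2, 17, 9 → best response Moderate.
Fleet B against Heavy: payoffs 19, 15, 2, 4 → best response Rest.
No profile is a mutual best response for all players.

There is no pure-strategy Nash equilibrium.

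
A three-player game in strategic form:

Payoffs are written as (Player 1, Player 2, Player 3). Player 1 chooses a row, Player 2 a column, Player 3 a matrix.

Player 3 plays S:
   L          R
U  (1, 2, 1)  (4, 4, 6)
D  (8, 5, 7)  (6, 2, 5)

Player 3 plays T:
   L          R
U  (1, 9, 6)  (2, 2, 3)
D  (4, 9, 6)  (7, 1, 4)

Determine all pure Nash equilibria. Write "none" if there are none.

Player 1 against (L, S): payoffs 1, 8 → best response D.
Player 1 against (L, T): payoffs 1, 4 → best response D.
Player 1 against (R, S): payoffs 4, 6 → best response D.
Player 1 against (R, T): payoffs 2, 7 → best response D.
Player 2 against (U, S): payoffs 2, 4 → best response R.
Player 2 against (U, T): payoffs 9, 2 → best response L.
Player 2 against (D, S): payoffs 5, 2 → best response L.
Player 2 against (D, T): payoffs 9, 1 → best response L.
Player 3 against (U, L): payoffs 1, 6 → best response T.
Player 3 against (U, R): payoffs 6, 3 → best response S.
Player 3 against (D, L): payoffs 7, 6 → best response S.
Player 3 against (D, R): payoffs 5, 4 → best response S.
Mutual best responses: (D, L, S).

The unique pure-strategy Nash equilibrium is (D, L, S).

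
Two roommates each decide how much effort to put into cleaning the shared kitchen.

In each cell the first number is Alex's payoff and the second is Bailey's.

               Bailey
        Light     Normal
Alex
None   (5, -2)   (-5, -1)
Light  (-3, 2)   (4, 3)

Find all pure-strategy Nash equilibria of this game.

For each strategy profile, look for a profitable unilateral deviation.
(None, Light): Bailey can switch to Normal (-2 → -1). Not NE.
(None, Normal): Alex can switch to Light (-5 → 4). Not NE.
(Light, Light): Alex can switch to None (-3 → 5). Not NE.
(Light, Normal): Alex gets 4, best alternative -5; Bailey gets 3, best alternative 2. No profitable deviation — NE.

(Light, Normal)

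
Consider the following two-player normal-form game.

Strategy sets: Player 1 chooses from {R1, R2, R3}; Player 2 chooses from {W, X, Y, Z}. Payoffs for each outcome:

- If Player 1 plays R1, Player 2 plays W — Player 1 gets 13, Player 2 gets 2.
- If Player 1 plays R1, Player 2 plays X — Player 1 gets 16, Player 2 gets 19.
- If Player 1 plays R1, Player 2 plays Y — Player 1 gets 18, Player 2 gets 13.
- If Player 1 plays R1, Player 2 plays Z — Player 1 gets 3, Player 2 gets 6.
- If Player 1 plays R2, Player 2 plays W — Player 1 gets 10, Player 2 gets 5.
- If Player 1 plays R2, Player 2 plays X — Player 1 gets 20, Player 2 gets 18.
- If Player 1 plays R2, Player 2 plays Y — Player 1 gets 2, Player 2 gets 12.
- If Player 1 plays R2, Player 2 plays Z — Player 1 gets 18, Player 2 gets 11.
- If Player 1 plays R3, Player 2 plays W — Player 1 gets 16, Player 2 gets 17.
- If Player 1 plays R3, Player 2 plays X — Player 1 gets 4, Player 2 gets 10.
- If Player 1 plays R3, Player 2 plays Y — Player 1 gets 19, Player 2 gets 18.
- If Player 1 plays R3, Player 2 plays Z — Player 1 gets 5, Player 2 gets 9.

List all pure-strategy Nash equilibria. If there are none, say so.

(R1, W): Player 1 can switch to R3 (13 → 16). Not NE.
(R1, X): Player 1 can switch to R2 (16 → 20). Not NE.
(R1, Y): Player 1 can switch to R3 (18 → 19). Not NE.
(R1, Z): Player 1 can switch to R2 (3 → 18). Not NE.
(R2, W): Player 1 can switch to R1 (10 → 13). Not NE.
(R2, X): Player 1 gets 20, best alternative 16; Player 2 gets 18, best alternative 12. No profitable deviation — NE.
(R2, Y): Player 1 can switch to R1 (2 → 18). Not NE.
(R2, Z): Player 2 can switch to X (11 → 18). Not NE.
(R3, W): Player 2 can switch to Y (17 → 18). Not NE.
(R3, X): Player 1 can switch to R1 (4 → 16). Not NE.
(R3, Y): Player 1 gets 19, best alternative 18; Player 2 gets 18, best alternative 17. No profitable deviation — NE.
(R3, Z): Player 1 can switch to R2 (5 → 18). Not NE.

(R2, X); (R3, Y)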